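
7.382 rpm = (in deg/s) 44.29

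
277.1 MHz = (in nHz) 2.771e+17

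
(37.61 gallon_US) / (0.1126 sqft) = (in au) 9.098e-11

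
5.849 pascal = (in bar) 5.849e-05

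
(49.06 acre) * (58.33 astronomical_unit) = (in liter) 1.732e+21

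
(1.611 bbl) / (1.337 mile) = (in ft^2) 0.001281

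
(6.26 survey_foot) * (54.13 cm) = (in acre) 0.0002552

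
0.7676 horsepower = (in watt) 572.4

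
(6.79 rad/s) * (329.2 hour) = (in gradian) 5.123e+08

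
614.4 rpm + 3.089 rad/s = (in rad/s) 67.43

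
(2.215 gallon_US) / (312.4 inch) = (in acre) 2.611e-07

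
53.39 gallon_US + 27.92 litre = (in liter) 230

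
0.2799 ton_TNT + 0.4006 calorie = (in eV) 7.309e+27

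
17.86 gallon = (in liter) 67.61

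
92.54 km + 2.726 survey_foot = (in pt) 2.623e+08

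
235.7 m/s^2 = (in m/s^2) 235.7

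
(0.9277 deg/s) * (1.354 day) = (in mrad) 1.894e+06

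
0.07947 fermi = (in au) 5.312e-28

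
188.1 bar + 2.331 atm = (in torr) 1.429e+05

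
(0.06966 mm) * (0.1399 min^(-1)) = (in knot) 3.157e-07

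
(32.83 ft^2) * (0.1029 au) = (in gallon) 1.24e+13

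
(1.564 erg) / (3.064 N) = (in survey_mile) 3.172e-11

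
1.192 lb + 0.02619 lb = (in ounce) 19.49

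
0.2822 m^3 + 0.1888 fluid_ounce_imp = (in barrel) 1.775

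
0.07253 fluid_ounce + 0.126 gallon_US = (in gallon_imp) 0.1054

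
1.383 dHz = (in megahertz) 1.383e-07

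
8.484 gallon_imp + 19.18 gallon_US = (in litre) 111.2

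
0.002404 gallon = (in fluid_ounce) 0.3077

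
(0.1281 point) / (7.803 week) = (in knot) 1.861e-11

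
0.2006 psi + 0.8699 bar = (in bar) 0.8837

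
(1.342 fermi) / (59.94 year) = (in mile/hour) 1.588e-24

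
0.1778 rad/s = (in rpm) 1.698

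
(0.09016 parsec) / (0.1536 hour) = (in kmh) 1.811e+13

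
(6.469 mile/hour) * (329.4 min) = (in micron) 5.716e+10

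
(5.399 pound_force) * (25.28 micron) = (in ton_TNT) 1.451e-13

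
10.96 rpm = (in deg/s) 65.76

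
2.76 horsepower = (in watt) 2058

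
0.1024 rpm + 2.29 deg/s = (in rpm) 0.4841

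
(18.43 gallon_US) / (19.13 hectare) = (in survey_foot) 1.196e-06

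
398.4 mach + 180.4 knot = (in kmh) 4.887e+05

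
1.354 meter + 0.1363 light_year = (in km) 1.289e+12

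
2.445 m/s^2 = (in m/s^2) 2.445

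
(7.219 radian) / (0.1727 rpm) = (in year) 1.266e-05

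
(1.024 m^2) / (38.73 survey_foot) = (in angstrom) 8.674e+08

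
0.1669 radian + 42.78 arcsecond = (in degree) 9.575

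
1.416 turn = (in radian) 8.897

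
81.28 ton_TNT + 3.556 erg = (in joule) 3.401e+11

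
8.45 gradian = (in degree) 7.605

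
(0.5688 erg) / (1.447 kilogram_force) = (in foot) 1.315e-08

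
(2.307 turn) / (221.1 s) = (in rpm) 0.6261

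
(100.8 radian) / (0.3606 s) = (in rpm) 2669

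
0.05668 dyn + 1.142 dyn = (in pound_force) 2.695e-06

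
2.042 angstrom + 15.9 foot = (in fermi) 4.846e+15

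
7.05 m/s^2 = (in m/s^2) 7.05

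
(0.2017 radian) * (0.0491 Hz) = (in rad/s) 0.009903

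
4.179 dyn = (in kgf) 4.261e-06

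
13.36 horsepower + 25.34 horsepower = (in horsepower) 38.7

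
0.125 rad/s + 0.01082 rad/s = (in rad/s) 0.1358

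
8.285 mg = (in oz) 0.0002922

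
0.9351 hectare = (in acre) 2.311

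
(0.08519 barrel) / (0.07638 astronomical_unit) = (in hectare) 1.185e-16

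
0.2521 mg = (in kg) 2.521e-07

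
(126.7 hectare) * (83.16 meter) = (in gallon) 2.783e+10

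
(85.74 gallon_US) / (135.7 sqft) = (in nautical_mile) 1.39e-05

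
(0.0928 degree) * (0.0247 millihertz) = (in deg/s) 2.292e-06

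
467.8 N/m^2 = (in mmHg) 3.509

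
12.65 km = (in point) 3.586e+07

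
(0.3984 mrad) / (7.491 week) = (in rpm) 8.397e-10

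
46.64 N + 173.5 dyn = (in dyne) 4.664e+06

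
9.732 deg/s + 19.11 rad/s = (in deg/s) 1105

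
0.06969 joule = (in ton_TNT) 1.666e-11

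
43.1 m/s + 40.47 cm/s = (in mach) 0.1278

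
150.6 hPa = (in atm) 0.1486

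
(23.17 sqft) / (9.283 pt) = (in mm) 6.573e+05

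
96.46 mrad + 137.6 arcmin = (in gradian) 8.689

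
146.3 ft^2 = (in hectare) 0.001359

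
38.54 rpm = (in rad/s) 4.036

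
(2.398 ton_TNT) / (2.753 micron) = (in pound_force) 8.193e+14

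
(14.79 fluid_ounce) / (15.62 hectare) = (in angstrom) 28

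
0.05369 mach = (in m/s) 18.28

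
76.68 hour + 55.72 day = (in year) 0.1614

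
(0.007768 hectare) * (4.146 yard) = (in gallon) 7.78e+04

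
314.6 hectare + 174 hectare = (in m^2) 4.886e+06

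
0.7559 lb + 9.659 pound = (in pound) 10.41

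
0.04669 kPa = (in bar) 0.0004669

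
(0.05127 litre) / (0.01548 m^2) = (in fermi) 3.312e+12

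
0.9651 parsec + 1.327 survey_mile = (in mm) 2.978e+19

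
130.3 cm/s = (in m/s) 1.303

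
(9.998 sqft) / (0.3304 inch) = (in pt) 3.137e+05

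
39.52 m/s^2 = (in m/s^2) 39.52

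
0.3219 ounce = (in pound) 0.02012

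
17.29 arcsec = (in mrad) 0.08382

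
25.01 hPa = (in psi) 0.3627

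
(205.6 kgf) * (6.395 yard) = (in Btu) 11.17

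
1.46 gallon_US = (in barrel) 0.03476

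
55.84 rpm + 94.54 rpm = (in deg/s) 902.3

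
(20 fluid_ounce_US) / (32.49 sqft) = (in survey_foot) 0.0006429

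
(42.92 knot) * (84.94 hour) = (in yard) 7.384e+06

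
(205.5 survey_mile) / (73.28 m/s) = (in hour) 1.254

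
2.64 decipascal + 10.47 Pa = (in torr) 0.08051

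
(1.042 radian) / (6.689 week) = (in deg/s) 1.476e-05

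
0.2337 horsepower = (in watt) 174.3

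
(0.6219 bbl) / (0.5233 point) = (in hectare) 0.05356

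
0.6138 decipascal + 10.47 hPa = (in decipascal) 1.047e+04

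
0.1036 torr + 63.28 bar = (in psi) 917.8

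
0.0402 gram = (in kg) 4.02e-05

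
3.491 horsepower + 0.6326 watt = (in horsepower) 3.492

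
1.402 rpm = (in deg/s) 8.412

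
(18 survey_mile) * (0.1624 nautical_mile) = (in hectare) 871.3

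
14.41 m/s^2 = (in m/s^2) 14.41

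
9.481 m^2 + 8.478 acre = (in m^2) 3.432e+04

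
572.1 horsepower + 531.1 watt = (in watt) 4.271e+05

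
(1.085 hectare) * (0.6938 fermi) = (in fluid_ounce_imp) 2.649e-07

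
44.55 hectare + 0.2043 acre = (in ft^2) 4.804e+06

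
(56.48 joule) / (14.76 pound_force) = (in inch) 33.87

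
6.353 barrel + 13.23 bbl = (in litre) 3113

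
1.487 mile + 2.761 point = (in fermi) 2.393e+18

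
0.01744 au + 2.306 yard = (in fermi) 2.609e+24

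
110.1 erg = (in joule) 1.101e-05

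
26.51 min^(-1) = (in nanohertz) 4.418e+08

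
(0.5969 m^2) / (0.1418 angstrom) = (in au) 0.2814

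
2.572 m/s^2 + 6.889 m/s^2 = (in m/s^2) 9.461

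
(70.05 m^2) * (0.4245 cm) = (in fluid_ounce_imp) 1.047e+04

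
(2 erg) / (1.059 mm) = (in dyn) 18.89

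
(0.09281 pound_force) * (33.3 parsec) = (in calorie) 1.014e+17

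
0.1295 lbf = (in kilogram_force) 0.05874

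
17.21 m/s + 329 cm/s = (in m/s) 20.5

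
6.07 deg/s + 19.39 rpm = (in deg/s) 122.4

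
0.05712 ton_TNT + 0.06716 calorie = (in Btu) 2.265e+05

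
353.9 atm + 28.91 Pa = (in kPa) 3.586e+04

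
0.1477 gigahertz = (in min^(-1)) 8.862e+09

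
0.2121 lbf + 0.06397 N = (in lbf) 0.2265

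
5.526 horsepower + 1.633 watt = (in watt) 4122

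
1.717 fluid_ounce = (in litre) 0.05078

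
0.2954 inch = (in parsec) 2.432e-19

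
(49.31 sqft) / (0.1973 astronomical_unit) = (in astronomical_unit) 1.037e-21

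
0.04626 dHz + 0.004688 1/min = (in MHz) 4.704e-09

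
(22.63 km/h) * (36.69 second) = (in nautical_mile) 0.1245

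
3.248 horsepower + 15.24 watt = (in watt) 2437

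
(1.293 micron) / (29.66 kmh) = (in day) 1.816e-12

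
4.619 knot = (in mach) 0.006979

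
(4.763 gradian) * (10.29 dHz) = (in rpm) 0.7352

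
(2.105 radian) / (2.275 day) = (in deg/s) 0.0006136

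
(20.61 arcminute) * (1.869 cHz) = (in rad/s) 0.0001121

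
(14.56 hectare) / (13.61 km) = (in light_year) 1.131e-15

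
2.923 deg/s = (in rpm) 0.4872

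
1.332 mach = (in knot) 881.6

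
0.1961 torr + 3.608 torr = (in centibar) 0.5072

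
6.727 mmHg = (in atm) 0.008851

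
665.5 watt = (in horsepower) 0.8925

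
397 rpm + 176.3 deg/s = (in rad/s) 44.65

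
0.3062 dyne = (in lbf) 6.884e-07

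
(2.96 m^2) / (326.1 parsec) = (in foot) 9.651e-19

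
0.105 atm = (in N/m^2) 1.064e+04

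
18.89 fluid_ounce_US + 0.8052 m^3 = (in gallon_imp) 177.2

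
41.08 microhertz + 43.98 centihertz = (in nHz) 4.398e+08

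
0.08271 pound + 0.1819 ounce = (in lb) 0.09408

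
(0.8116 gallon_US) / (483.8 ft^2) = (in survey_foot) 0.0002243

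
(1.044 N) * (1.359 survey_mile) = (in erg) 2.283e+10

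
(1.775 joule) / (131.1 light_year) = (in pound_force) 3.217e-19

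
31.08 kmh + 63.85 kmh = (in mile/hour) 58.99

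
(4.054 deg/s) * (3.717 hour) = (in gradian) 6.027e+04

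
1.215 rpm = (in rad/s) 0.1272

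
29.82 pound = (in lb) 29.82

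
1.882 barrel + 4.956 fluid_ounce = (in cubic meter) 0.2994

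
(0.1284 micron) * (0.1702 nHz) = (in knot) 4.248e-17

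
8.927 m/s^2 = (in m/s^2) 8.927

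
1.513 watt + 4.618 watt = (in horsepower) 0.008222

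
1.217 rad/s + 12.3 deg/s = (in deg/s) 82.03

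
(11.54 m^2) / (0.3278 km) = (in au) 2.353e-13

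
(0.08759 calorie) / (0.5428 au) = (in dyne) 4.513e-07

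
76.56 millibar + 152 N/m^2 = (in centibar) 7.808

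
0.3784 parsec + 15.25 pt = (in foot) 3.831e+16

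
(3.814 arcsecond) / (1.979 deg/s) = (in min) 8.922e-06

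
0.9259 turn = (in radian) 5.818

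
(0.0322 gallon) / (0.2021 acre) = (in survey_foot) 4.89e-07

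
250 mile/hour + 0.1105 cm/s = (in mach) 0.3282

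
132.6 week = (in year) 2.543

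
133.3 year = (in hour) 1.168e+06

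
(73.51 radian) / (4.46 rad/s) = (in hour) 0.004578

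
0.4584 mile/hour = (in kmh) 0.7377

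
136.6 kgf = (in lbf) 301.2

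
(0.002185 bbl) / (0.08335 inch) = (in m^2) 0.1641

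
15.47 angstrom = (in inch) 6.091e-08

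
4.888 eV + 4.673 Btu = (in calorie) 1178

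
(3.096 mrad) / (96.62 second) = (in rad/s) 3.204e-05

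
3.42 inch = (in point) 246.2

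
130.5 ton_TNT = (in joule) 5.46e+11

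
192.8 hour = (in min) 1.157e+04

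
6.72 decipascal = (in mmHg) 0.00504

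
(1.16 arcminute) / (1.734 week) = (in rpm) 3.073e-09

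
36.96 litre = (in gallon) 9.764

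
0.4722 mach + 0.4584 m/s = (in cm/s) 1.612e+04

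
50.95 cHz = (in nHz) 5.095e+08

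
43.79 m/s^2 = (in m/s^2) 43.79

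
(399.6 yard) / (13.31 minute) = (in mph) 1.023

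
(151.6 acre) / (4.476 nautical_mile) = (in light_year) 7.823e-15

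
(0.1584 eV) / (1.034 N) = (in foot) 8.052e-20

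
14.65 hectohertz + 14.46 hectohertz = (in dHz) 2.911e+04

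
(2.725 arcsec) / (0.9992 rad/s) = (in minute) 2.204e-07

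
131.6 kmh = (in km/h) 131.6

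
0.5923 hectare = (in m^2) 5923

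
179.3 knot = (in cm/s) 9224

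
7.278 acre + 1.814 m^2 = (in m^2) 2.945e+04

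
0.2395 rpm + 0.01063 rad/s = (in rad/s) 0.03571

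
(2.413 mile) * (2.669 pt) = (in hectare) 0.0003656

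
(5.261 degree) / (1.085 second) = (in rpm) 0.8081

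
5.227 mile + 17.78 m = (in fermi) 8.43e+18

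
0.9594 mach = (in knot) 635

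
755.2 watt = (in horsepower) 1.013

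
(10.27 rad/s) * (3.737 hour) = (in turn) 2.199e+04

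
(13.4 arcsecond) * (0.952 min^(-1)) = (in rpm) 9.843e-06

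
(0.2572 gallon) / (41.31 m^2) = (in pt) 0.06681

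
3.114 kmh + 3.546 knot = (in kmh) 9.681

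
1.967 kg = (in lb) 4.336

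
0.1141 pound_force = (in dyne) 5.075e+04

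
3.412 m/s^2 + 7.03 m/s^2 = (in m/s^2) 10.44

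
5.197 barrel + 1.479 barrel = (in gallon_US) 280.4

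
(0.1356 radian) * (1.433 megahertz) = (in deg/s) 1.113e+07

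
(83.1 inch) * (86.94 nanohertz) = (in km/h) 6.606e-07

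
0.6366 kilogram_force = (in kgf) 0.6366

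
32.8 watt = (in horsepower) 0.04399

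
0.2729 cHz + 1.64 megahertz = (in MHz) 1.64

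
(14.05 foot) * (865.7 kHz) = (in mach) 1.089e+04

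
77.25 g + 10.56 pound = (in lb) 10.73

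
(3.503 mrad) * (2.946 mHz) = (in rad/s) 1.032e-05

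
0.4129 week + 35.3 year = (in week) 1841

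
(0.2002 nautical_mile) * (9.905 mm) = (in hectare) 0.0003672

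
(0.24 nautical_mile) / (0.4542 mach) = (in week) 4.752e-06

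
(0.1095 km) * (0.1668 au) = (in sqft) 2.941e+13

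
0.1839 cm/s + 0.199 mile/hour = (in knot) 0.1765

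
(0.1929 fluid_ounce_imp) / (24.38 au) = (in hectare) 1.503e-22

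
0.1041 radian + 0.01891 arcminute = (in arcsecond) 2.147e+04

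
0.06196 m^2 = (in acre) 1.531e-05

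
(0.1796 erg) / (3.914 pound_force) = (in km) 1.032e-12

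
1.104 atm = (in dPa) 1.119e+06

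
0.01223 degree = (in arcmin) 0.7338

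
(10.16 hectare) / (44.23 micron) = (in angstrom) 2.297e+19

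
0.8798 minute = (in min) 0.8798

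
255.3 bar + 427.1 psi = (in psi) 4130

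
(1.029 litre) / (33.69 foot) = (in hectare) 1.002e-08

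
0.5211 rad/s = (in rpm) 4.976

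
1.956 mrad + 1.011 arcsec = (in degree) 0.1124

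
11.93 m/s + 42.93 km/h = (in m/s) 23.86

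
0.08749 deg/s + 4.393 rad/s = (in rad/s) 4.395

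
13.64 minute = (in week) 0.001353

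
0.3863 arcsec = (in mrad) 0.001873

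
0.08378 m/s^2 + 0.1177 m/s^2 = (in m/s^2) 0.2015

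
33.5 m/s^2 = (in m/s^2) 33.5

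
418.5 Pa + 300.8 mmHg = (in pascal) 4.052e+04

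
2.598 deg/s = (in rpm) 0.433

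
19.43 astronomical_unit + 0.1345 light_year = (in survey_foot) 4.184e+15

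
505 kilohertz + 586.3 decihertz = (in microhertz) 5.051e+11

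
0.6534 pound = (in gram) 296.4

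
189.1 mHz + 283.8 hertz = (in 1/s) 284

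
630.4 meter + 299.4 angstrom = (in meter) 630.4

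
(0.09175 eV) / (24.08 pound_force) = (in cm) 1.372e-20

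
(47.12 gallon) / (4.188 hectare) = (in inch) 0.0001677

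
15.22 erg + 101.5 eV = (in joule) 1.522e-06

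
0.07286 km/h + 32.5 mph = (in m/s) 14.55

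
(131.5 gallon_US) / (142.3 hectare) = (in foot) 1.148e-06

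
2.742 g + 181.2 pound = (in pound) 181.2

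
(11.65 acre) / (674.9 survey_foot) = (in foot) 751.9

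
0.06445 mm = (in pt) 0.1827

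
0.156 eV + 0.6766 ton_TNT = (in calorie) 6.766e+08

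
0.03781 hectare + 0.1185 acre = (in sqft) 9232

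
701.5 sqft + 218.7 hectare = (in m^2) 2.187e+06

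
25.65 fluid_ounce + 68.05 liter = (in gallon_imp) 15.14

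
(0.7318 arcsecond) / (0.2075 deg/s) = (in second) 0.0009797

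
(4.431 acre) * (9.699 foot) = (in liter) 5.301e+07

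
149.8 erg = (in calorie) 3.58e-06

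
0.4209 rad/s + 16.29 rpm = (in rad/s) 2.127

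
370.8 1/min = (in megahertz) 6.18e-06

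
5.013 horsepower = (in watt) 3738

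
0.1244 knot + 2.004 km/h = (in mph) 1.388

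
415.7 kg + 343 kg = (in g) 7.587e+05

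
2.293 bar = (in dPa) 2.293e+06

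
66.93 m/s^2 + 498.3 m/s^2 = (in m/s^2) 565.2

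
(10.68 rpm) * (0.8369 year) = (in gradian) 1.879e+09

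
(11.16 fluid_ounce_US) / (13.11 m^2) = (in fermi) 2.517e+10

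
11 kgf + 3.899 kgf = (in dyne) 1.461e+07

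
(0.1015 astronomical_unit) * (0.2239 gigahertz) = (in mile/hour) 7.605e+18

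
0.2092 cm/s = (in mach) 6.144e-06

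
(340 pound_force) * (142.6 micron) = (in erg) 2.157e+06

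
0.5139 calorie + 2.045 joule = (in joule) 4.195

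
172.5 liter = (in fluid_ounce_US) 5833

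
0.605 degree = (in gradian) 0.6722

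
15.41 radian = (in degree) 882.9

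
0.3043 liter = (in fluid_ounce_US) 10.29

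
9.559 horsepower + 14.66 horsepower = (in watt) 1.806e+04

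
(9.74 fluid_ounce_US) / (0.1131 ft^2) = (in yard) 0.02998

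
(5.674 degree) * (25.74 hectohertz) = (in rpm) 2434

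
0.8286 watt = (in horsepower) 0.001111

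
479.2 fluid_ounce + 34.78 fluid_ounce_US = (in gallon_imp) 3.344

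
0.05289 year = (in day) 19.3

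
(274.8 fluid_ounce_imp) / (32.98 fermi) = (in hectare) 2.367e+07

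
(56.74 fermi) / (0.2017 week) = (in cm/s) 4.651e-17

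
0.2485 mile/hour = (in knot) 0.2159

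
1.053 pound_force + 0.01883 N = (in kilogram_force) 0.4796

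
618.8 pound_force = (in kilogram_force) 280.7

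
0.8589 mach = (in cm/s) 2.925e+04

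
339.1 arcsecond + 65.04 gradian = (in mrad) 1023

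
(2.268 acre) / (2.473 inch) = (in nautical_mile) 78.9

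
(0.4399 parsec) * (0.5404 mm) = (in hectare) 7.335e+08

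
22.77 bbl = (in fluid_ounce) 1.224e+05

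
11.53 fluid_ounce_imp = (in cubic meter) 0.0003276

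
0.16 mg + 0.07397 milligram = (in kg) 2.34e-07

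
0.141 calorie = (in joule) 0.5899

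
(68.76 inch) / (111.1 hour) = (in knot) 8.488e-06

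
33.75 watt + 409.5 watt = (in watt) 443.2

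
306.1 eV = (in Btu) 4.648e-20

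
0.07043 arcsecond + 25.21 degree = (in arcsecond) 9.076e+04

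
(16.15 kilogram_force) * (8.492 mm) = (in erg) 1.345e+07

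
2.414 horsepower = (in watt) 1800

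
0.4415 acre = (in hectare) 0.1787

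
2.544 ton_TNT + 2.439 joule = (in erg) 1.064e+17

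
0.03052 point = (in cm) 0.001077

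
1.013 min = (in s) 60.78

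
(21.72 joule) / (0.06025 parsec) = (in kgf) 1.191e-15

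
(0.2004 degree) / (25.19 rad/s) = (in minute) 2.314e-06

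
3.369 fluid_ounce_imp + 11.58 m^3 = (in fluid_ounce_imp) 4.076e+05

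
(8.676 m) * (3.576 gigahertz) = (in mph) 6.94e+10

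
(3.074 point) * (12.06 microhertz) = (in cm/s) 1.308e-06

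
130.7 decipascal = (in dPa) 130.7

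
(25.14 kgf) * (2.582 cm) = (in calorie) 1.521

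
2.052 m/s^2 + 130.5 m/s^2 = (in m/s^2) 132.6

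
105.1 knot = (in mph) 120.9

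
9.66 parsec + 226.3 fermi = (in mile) 1.852e+14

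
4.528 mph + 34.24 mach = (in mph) 2.608e+04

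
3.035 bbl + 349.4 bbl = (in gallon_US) 1.48e+04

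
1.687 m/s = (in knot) 3.279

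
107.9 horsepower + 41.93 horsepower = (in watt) 1.117e+05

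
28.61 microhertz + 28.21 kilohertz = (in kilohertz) 28.21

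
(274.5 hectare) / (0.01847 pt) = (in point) 1.194e+15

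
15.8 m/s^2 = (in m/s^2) 15.8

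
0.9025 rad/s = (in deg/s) 51.71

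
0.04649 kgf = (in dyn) 4.559e+04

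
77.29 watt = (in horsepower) 0.1036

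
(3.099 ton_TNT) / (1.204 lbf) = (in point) 6.863e+12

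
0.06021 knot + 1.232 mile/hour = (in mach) 0.001708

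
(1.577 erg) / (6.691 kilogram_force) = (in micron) 0.002403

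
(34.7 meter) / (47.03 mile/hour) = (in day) 1.91e-05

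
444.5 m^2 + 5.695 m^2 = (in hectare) 0.04502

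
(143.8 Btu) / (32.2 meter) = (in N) 4712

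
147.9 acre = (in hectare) 59.85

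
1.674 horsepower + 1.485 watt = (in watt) 1250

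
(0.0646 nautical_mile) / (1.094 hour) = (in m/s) 0.03038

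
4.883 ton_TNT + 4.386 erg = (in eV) 1.275e+29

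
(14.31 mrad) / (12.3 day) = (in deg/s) 7.715e-07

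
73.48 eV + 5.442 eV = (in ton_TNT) 3.022e-27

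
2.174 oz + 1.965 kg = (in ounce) 71.49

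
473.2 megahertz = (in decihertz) 4.732e+09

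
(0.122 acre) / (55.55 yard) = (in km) 0.00972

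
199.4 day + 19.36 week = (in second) 2.894e+07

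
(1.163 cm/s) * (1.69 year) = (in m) 6.198e+05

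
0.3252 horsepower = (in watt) 242.5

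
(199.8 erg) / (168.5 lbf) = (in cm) 2.666e-06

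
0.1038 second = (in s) 0.1038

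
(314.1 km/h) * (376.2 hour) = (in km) 1.182e+05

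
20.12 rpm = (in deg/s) 120.7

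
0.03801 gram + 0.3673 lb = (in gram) 166.6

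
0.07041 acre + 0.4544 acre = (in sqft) 2.286e+04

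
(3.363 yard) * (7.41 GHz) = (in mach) 6.692e+07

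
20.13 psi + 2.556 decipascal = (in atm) 1.37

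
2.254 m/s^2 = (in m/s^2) 2.254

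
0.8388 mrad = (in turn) 0.0001335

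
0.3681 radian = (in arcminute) 1265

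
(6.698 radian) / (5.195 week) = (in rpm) 2.036e-05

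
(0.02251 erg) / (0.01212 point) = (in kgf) 5.368e-05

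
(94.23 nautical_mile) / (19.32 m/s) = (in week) 0.01494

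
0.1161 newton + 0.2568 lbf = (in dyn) 1.258e+05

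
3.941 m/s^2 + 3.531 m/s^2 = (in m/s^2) 7.472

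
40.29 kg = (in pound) 88.82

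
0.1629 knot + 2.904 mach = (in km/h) 3560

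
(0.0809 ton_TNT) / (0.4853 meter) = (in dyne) 6.975e+13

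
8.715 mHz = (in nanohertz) 8.715e+06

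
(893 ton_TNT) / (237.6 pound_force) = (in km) 3.535e+06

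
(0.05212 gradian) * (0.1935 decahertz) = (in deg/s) 0.09077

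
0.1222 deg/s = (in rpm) 0.02037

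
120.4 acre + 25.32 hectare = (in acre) 183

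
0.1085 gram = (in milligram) 108.5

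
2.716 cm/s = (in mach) 7.977e-05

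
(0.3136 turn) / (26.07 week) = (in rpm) 1.193e-06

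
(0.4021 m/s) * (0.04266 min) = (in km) 0.001029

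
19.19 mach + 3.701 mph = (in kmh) 2.353e+04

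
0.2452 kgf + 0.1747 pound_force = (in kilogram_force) 0.3244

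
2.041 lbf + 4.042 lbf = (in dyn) 2.706e+06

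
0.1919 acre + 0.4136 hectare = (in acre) 1.214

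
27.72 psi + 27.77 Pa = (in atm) 1.887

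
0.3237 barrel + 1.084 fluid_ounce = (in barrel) 0.3239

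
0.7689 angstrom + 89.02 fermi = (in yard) 8.419e-11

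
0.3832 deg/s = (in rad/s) 0.006688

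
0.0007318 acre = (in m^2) 2.961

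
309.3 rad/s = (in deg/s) 1.772e+04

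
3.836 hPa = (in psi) 0.05564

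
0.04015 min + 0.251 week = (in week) 0.251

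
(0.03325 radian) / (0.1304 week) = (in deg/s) 2.416e-05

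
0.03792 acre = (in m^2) 153.5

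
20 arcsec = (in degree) 0.005556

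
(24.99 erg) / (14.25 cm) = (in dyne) 1.754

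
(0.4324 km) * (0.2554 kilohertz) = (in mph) 2.47e+05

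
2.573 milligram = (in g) 0.002573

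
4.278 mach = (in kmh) 5244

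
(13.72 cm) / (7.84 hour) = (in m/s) 4.861e-06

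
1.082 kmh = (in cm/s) 30.06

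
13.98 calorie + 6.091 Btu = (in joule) 6485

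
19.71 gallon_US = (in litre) 74.61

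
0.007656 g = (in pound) 1.688e-05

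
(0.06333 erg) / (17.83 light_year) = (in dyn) 3.754e-21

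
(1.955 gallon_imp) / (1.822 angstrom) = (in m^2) 4.878e+07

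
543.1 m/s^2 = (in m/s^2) 543.1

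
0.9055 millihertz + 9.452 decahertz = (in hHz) 0.9452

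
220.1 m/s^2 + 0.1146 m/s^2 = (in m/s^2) 220.2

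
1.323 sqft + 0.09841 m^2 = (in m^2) 0.2213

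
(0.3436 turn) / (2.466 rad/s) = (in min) 0.01459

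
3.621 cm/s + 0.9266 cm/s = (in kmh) 0.1637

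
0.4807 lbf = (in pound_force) 0.4807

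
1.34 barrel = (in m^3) 0.213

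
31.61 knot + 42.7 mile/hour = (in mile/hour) 79.08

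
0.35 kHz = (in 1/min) 2.1e+04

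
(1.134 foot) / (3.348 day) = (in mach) 3.509e-09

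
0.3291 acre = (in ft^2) 1.434e+04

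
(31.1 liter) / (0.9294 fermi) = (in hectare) 3.346e+09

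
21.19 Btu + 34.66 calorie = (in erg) 2.25e+11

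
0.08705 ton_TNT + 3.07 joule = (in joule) 3.642e+08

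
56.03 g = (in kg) 0.05603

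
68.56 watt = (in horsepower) 0.09194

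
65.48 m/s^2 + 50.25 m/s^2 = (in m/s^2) 115.7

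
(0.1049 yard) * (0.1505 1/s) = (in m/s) 0.01444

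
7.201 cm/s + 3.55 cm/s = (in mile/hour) 0.2405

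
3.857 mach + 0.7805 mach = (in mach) 4.638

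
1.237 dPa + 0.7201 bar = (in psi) 10.44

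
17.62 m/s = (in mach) 0.05175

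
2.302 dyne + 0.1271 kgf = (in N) 1.246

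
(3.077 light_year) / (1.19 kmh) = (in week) 1.456e+11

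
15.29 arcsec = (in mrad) 0.07413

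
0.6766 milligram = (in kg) 6.766e-07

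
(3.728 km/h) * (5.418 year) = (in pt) 5.016e+11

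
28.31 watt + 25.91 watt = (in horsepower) 0.07271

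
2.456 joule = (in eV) 1.533e+19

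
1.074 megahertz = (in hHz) 1.074e+04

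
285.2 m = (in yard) 311.9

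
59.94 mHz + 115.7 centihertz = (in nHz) 1.217e+09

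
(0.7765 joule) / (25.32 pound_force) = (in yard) 0.00754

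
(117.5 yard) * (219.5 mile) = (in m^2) 3.795e+07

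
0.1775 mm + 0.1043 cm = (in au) 8.159e-15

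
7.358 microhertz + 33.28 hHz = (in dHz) 3.328e+04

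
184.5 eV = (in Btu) 2.802e-20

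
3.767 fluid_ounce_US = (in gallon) 0.02943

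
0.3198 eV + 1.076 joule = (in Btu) 0.00102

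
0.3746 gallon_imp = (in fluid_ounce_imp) 59.94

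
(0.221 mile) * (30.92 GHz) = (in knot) 2.138e+13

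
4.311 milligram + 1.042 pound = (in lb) 1.042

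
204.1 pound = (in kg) 92.58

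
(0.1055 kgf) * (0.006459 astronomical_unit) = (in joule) 9.997e+08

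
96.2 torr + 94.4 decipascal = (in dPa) 1.284e+05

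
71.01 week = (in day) 497.1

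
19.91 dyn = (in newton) 0.0001991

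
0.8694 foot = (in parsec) 8.588e-18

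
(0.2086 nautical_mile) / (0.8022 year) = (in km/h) 5.498e-05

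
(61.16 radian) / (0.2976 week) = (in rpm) 0.003245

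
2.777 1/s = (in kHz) 0.002777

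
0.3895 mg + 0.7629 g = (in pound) 0.001683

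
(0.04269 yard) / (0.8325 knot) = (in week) 1.507e-07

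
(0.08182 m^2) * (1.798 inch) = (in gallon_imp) 0.8219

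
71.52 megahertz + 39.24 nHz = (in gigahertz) 0.07152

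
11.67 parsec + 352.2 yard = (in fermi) 3.601e+32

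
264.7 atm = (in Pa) 2.682e+07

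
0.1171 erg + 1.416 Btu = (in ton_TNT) 3.571e-07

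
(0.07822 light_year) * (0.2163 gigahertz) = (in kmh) 5.762e+23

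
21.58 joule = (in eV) 1.347e+20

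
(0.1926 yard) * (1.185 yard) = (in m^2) 0.1908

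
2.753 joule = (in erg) 2.753e+07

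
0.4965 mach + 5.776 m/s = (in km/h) 629.4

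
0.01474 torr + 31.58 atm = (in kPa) 3200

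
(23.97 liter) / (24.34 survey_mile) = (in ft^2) 6.587e-06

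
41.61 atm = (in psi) 611.5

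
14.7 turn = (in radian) 92.36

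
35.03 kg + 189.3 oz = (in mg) 4.04e+07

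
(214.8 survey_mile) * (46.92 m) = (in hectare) 1622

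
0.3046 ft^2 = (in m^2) 0.0283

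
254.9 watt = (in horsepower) 0.3418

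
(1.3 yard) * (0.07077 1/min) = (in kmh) 0.005048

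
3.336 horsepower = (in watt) 2488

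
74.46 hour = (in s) 2.681e+05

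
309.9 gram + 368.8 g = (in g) 678.7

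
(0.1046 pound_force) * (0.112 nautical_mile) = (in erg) 9.651e+08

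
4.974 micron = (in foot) 1.632e-05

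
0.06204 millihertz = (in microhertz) 62.04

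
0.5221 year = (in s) 1.646e+07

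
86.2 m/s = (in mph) 192.8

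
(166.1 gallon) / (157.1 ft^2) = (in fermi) 4.308e+13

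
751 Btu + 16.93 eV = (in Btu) 751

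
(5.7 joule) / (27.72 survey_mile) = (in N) 0.0001278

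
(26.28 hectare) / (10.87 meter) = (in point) 6.853e+07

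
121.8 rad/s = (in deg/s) 6979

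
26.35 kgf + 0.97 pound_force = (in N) 262.7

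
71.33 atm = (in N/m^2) 7.228e+06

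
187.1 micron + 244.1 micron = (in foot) 0.001415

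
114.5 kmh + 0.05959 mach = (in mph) 116.5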